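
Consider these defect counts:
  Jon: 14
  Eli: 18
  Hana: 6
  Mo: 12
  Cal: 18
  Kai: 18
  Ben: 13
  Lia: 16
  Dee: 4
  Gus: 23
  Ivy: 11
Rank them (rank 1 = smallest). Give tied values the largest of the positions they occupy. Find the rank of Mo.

4

Sorted (ascending): 4, 6, 11, 12, 13, 14, 16, 18, 18, 18, 23
The 3 values of 18 occupy positions 8–10 → each gets rank 10.
Mo has value 12 → rank 4.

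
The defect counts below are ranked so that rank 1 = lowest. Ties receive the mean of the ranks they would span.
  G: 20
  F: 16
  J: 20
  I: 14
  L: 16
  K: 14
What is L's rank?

3.5

Sorted (ascending): 14, 14, 16, 16, 20, 20
The 2 values of 14 occupy positions 1–2 → average rank (1+2)/2 = 1.5.
The 2 values of 16 occupy positions 3–4 → average rank (3+4)/2 = 3.5.
The 2 values of 20 occupy positions 5–6 → average rank (5+6)/2 = 5.5.
L has value 16 → rank 3.5.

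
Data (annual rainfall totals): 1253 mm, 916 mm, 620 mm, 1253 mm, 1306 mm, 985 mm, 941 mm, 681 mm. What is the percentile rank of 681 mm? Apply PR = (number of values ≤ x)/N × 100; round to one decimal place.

N = 8.
Strictly below 681: 1. Equal to 681: 1.
PR = 2/8 × 100 = 25.0

25.0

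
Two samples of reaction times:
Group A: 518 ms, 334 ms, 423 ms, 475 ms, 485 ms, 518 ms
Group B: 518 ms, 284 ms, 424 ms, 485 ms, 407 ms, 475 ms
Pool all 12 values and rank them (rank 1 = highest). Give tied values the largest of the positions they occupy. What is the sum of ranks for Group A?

38

Sorted (descending): 518, 518, 518, 485, 485, 475, 475, 424, 423, 407, 334, 284
The 3 values of 518 occupy positions 1–3 → each gets rank 3.
The 2 values of 485 occupy positions 4–5 → each gets rank 5.
The 2 values of 475 occupy positions 6–7 → each gets rank 7.
Group A values → pooled ranks: 518→3, 334→11, 423→9, 475→7, 485→5, 518→3
Rank sum = 3 + 11 + 9 + 7 + 5 + 3 = 38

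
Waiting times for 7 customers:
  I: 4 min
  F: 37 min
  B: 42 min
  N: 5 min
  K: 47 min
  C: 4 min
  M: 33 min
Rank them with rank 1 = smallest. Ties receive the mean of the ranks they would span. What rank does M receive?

Sorted (ascending): 4, 4, 5, 33, 37, 42, 47
The 2 values of 4 occupy positions 1–2 → average rank (1+2)/2 = 1.5.
M has value 33 min → rank 4.

4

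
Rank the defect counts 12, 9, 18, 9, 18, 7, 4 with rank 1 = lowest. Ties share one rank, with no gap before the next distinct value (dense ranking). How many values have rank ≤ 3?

Sorted (ascending): 4, 7, 9, 9, 12, 18, 18
The 2 values of 9 share dense rank 3.
The 2 values of 18 share dense rank 5.
Remaining distinct values take the next consecutive integers.
Ranks ≤ 3: {1, 2, 3, 3} → 4 values.

4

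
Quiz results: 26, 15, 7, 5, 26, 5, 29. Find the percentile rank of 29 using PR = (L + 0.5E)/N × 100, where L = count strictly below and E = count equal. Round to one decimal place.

92.9

N = 7.
Strictly below 29: 6. Equal to 29: 1.
PR = (6 + 0.5·1)/7 × 100 = 92.9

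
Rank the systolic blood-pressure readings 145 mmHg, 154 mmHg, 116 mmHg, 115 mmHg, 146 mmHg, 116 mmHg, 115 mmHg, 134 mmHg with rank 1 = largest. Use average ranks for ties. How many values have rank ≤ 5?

4

Sorted (descending): 154, 146, 145, 134, 116, 116, 115, 115
The 2 values of 116 occupy positions 5–6 → average rank (5+6)/2 = 5.5.
The 2 values of 115 occupy positions 7–8 → average rank (7+8)/2 = 7.5.
Ranks ≤ 5: {1, 2, 3, 4} → 4 values.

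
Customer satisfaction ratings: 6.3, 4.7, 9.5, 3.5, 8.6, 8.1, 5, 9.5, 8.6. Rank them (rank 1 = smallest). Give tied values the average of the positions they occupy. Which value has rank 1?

Sorted (ascending): 3.5, 4.7, 5, 6.3, 8.1, 8.6, 8.6, 9.5, 9.5
The 2 values of 8.6 occupy positions 6–7 → average rank (6+7)/2 = 6.5.
The 2 values of 9.5 occupy positions 8–9 → average rank (8+9)/2 = 8.5.
Rank 1 → value 3.5.

3.5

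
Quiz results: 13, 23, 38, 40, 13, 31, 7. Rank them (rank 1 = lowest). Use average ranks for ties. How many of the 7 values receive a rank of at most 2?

1

Sorted (ascending): 7, 13, 13, 23, 31, 38, 40
The 2 values of 13 occupy positions 2–3 → average rank (2+3)/2 = 2.5.
Ranks ≤ 2: {1} → 1 value.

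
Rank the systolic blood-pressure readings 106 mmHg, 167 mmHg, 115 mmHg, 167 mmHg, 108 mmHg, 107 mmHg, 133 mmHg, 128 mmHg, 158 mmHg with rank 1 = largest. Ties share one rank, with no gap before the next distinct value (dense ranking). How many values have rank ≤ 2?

Sorted (descending): 167, 167, 158, 133, 128, 115, 108, 107, 106
The 2 values of 167 share dense rank 1.
Remaining distinct values take the next consecutive integers.
Ranks ≤ 2: {1, 1, 2} → 3 values.

3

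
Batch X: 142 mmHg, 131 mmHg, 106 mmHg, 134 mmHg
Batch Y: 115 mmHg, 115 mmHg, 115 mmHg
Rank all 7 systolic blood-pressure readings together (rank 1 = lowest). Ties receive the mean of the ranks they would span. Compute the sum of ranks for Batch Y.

Sorted (ascending): 106, 115, 115, 115, 131, 134, 142
The 3 values of 115 occupy positions 2–4 → average rank 3.
Batch Y values → pooled ranks: 115→3, 115→3, 115→3
Rank sum = 3 + 3 + 3 = 9

9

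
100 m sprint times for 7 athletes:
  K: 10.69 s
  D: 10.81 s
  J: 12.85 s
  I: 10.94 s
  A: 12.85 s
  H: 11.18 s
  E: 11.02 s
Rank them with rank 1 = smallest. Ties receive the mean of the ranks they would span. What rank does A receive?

Sorted (ascending): 10.69, 10.81, 10.94, 11.02, 11.18, 12.85, 12.85
The 2 values of 12.85 occupy positions 6–7 → average rank (6+7)/2 = 6.5.
A has value 12.85 s → rank 6.5.

6.5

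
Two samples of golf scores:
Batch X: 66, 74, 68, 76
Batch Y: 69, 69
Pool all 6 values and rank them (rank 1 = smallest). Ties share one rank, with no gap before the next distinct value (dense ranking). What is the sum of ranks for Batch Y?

6

Sorted (ascending): 66, 68, 69, 69, 74, 76
The 2 values of 69 share dense rank 3.
Remaining distinct values take the next consecutive integers.
Batch Y values → pooled ranks: 69→3, 69→3
Rank sum = 3 + 3 = 6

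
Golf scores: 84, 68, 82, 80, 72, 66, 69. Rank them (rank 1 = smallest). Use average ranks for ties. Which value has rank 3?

Sorted (ascending): 66, 68, 69, 72, 80, 82, 84
No ties — each value takes its position as its rank.
Rank 3 → value 69.

69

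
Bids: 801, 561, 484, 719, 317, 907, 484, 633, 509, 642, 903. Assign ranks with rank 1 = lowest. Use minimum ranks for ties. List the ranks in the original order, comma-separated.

9, 5, 2, 8, 1, 11, 2, 6, 4, 7, 10

Sorted (ascending): 317, 484, 484, 509, 561, 633, 642, 719, 801, 903, 907
The 2 values of 484 occupy positions 2–3 → each gets rank 2.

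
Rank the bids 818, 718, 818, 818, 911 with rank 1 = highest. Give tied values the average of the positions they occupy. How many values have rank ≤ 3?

Sorted (descending): 911, 818, 818, 818, 718
The 3 values of 818 occupy positions 2–4 → average rank 3.
Ranks ≤ 3: {1, 3, 3, 3} → 4 values.

4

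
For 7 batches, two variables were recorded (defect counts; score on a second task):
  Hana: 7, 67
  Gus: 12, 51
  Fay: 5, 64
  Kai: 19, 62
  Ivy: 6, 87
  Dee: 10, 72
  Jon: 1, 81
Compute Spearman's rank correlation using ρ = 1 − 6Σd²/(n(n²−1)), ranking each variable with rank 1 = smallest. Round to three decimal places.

Ranks of variable 1: 4, 6, 2, 7, 3, 5, 1
Ranks of variable 2: 4, 1, 3, 2, 7, 5, 6
d = r₁ − r₂: 0, 5, -1, 5, -4, 0, -5
d²: 0, 25, 1, 25, 16, 0, 25; Σd² = 92
ρ = 1 − 6·92/(7·48) = 1 − 552/336 = -0.643

-0.643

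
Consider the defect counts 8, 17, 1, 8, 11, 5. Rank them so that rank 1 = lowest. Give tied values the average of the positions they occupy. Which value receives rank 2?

Sorted (ascending): 1, 5, 8, 8, 11, 17
The 2 values of 8 occupy positions 3–4 → average rank (3+4)/2 = 3.5.
Rank 2 → value 5.

5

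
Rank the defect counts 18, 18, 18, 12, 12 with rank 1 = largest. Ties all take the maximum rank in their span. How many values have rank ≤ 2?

Sorted (descending): 18, 18, 18, 12, 12
The 3 values of 18 occupy positions 1–3 → each gets rank 3.
The 2 values of 12 occupy positions 4–5 → each gets rank 5.
Ranks ≤ 2: {} → 0 values.

0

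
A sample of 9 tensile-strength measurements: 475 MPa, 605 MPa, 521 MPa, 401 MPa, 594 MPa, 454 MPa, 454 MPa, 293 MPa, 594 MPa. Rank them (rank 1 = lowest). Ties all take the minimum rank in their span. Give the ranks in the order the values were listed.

Sorted (ascending): 293, 401, 454, 454, 475, 521, 594, 594, 605
The 2 values of 454 occupy positions 3–4 → each gets rank 3.
The 2 values of 594 occupy positions 7–8 → each gets rank 7.

5, 9, 6, 2, 7, 3, 3, 1, 7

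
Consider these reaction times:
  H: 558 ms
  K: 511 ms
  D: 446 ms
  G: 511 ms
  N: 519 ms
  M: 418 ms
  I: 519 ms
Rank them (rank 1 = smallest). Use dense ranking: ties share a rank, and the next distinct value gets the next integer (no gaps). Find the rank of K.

3

Sorted (ascending): 418, 446, 511, 511, 519, 519, 558
The 2 values of 511 share dense rank 3.
The 2 values of 519 share dense rank 4.
Remaining distinct values take the next consecutive integers.
K has value 511 ms → rank 3.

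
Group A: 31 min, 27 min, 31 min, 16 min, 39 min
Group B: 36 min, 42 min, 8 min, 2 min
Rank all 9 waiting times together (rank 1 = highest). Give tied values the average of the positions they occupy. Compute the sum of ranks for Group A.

Sorted (descending): 42, 39, 36, 31, 31, 27, 16, 8, 2
The 2 values of 31 occupy positions 4–5 → average rank (4+5)/2 = 4.5.
Group A values → pooled ranks: 31→4.5, 27→6, 31→4.5, 16→7, 39→2
Rank sum = 4.5 + 6 + 4.5 + 7 + 2 = 24

24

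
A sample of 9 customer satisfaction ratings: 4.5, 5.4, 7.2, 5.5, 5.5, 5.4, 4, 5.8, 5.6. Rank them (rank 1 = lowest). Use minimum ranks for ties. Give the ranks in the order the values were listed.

2, 3, 9, 5, 5, 3, 1, 8, 7

Sorted (ascending): 4, 4.5, 5.4, 5.4, 5.5, 5.5, 5.6, 5.8, 7.2
The 2 values of 5.4 occupy positions 3–4 → each gets rank 3.
The 2 values of 5.5 occupy positions 5–6 → each gets rank 5.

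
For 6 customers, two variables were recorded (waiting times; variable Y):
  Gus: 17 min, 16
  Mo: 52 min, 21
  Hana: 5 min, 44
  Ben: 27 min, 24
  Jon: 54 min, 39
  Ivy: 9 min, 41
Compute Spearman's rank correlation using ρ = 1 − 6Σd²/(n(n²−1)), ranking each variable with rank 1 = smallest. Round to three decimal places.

-0.486

Ranks of variable 1: 3, 5, 1, 4, 6, 2
Ranks of variable 2: 1, 2, 6, 3, 4, 5
d = r₁ − r₂: 2, 3, -5, 1, 2, -3
d²: 4, 9, 25, 1, 4, 9; Σd² = 52
ρ = 1 − 6·52/(6·35) = 1 − 312/210 = -0.486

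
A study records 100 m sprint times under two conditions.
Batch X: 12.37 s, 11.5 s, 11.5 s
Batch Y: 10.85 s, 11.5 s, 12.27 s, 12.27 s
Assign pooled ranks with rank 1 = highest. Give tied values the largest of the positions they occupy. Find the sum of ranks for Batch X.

13

Sorted (descending): 12.37, 12.27, 12.27, 11.5, 11.5, 11.5, 10.85
The 2 values of 12.27 occupy positions 2–3 → each gets rank 3.
The 3 values of 11.5 occupy positions 4–6 → each gets rank 6.
Batch X values → pooled ranks: 12.37→1, 11.5→6, 11.5→6
Rank sum = 1 + 6 + 6 = 13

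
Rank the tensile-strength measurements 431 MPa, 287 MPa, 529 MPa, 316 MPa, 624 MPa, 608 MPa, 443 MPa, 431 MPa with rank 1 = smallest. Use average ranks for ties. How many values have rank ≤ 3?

2

Sorted (ascending): 287, 316, 431, 431, 443, 529, 608, 624
The 2 values of 431 occupy positions 3–4 → average rank (3+4)/2 = 3.5.
Ranks ≤ 3: {1, 2} → 2 values.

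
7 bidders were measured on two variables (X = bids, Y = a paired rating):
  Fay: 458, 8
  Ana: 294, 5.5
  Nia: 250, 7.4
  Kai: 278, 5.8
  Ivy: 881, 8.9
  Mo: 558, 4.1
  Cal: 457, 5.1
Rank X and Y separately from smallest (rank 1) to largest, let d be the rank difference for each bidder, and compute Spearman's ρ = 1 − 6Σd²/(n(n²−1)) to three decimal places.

0.107

Ranks of variable 1: 5, 3, 1, 2, 7, 6, 4
Ranks of variable 2: 6, 3, 5, 4, 7, 1, 2
d = r₁ − r₂: -1, 0, -4, -2, 0, 5, 2
d²: 1, 0, 16, 4, 0, 25, 4; Σd² = 50
ρ = 1 − 6·50/(7·48) = 1 − 300/336 = 0.107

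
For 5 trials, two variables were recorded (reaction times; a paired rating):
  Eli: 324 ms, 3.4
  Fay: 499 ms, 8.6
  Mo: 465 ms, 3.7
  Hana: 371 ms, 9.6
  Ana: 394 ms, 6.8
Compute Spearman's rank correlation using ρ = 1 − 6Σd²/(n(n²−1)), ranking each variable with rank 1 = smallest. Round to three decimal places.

0.300

Ranks of variable 1: 1, 5, 4, 2, 3
Ranks of variable 2: 1, 4, 2, 5, 3
d = r₁ − r₂: 0, 1, 2, -3, 0
d²: 0, 1, 4, 9, 0; Σd² = 14
ρ = 1 − 6·14/(5·24) = 1 − 84/120 = 0.300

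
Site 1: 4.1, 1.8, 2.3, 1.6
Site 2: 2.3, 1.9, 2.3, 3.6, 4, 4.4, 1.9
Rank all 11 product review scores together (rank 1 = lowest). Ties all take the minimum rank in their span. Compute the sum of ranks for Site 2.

44

Sorted (ascending): 1.6, 1.8, 1.9, 1.9, 2.3, 2.3, 2.3, 3.6, 4, 4.1, 4.4
The 2 values of 1.9 occupy positions 3–4 → each gets rank 3.
The 3 values of 2.3 occupy positions 5–7 → each gets rank 5.
Site 2 values → pooled ranks: 2.3→5, 1.9→3, 2.3→5, 3.6→8, 4→9, 4.4→11, 1.9→3
Rank sum = 5 + 3 + 5 + 8 + 9 + 11 + 3 = 44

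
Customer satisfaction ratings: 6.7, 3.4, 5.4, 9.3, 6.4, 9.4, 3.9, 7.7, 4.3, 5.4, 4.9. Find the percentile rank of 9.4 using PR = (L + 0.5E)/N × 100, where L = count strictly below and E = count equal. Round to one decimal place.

N = 11.
Strictly below 9.4: 10. Equal to 9.4: 1.
PR = (10 + 0.5·1)/11 × 100 = 95.5

95.5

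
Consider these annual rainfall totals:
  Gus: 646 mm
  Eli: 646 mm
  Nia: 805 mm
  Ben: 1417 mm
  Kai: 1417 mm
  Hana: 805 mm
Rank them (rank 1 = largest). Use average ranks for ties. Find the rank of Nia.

3.5

Sorted (descending): 1417, 1417, 805, 805, 646, 646
The 2 values of 1417 occupy positions 1–2 → average rank (1+2)/2 = 1.5.
The 2 values of 805 occupy positions 3–4 → average rank (3+4)/2 = 3.5.
The 2 values of 646 occupy positions 5–6 → average rank (5+6)/2 = 5.5.
Nia has value 805 mm → rank 3.5.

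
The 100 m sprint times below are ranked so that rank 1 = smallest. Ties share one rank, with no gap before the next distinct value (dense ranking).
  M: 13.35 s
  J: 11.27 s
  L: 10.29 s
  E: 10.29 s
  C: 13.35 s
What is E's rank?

Sorted (ascending): 10.29, 10.29, 11.27, 13.35, 13.35
The 2 values of 10.29 share dense rank 1.
The 2 values of 13.35 share dense rank 3.
Remaining distinct values take the next consecutive integers.
E has value 10.29 s → rank 1.

1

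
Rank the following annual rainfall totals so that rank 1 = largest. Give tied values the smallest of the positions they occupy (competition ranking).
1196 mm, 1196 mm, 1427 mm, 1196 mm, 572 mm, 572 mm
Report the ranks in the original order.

Sorted (descending): 1427, 1196, 1196, 1196, 572, 572
The 3 values of 1196 occupy positions 2–4 → each gets rank 2.
The 2 values of 572 occupy positions 5–6 → each gets rank 5.

2, 2, 1, 2, 5, 5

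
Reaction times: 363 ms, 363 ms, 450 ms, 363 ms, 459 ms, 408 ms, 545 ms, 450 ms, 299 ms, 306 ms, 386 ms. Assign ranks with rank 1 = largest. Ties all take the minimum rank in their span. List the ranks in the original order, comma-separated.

Sorted (descending): 545, 459, 450, 450, 408, 386, 363, 363, 363, 306, 299
The 2 values of 450 occupy positions 3–4 → each gets rank 3.
The 3 values of 363 occupy positions 7–9 → each gets rank 7.

7, 7, 3, 7, 2, 5, 1, 3, 11, 10, 6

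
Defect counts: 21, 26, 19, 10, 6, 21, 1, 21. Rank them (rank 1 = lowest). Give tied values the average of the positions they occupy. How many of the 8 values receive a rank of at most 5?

Sorted (ascending): 1, 6, 10, 19, 21, 21, 21, 26
The 3 values of 21 occupy positions 5–7 → average rank 6.
Ranks ≤ 5: {1, 2, 3, 4} → 4 values.

4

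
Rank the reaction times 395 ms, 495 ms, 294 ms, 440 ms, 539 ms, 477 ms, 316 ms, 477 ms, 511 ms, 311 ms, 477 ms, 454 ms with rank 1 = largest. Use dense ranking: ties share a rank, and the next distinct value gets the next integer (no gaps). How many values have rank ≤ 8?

10

Sorted (descending): 539, 511, 495, 477, 477, 477, 454, 440, 395, 316, 311, 294
The 3 values of 477 share dense rank 4.
Remaining distinct values take the next consecutive integers.
Ranks ≤ 8: {1, 2, 3, 4, 4, 4, 5, 6, 7, 8} → 10 values.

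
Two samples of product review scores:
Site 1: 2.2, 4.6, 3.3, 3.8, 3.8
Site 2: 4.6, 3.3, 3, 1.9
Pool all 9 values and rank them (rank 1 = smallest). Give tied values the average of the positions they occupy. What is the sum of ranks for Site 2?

Sorted (ascending): 1.9, 2.2, 3, 3.3, 3.3, 3.8, 3.8, 4.6, 4.6
The 2 values of 3.3 occupy positions 4–5 → average rank (4+5)/2 = 4.5.
The 2 values of 3.8 occupy positions 6–7 → average rank (6+7)/2 = 6.5.
The 2 values of 4.6 occupy positions 8–9 → average rank (8+9)/2 = 8.5.
Site 2 values → pooled ranks: 4.6→8.5, 3.3→4.5, 3→3, 1.9→1
Rank sum = 8.5 + 4.5 + 3 + 1 = 17

17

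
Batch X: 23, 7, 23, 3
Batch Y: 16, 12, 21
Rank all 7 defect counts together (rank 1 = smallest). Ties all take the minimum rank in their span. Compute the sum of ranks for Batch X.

15

Sorted (ascending): 3, 7, 12, 16, 21, 23, 23
The 2 values of 23 occupy positions 6–7 → each gets rank 6.
Batch X values → pooled ranks: 23→6, 7→2, 23→6, 3→1
Rank sum = 6 + 2 + 6 + 1 = 15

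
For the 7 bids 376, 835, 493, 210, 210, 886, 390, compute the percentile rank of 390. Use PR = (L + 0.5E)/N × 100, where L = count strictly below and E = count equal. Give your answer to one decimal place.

50.0

N = 7.
Strictly below 390: 3. Equal to 390: 1.
PR = (3 + 0.5·1)/7 × 100 = 50.0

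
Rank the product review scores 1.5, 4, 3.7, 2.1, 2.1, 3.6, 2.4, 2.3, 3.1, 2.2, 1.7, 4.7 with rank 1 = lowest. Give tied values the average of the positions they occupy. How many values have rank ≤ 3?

Sorted (ascending): 1.5, 1.7, 2.1, 2.1, 2.2, 2.3, 2.4, 3.1, 3.6, 3.7, 4, 4.7
The 2 values of 2.1 occupy positions 3–4 → average rank (3+4)/2 = 3.5.
Ranks ≤ 3: {1, 2} → 2 values.

2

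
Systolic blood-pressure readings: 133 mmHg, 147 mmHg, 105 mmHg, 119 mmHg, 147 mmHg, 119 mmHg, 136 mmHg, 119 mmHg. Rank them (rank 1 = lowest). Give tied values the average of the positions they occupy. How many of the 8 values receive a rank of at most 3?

Sorted (ascending): 105, 119, 119, 119, 133, 136, 147, 147
The 3 values of 119 occupy positions 2–4 → average rank 3.
The 2 values of 147 occupy positions 7–8 → average rank (7+8)/2 = 7.5.
Ranks ≤ 3: {1, 3, 3, 3} → 4 values.

4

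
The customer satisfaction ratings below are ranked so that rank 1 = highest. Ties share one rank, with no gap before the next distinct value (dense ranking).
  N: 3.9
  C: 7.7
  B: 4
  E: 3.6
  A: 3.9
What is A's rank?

Sorted (descending): 7.7, 4, 3.9, 3.9, 3.6
The 2 values of 3.9 share dense rank 3.
Remaining distinct values take the next consecutive integers.
A has value 3.9 → rank 3.

3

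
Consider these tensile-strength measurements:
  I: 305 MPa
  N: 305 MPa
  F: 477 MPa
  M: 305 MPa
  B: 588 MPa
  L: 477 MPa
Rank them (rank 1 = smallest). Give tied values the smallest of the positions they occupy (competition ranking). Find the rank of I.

Sorted (ascending): 305, 305, 305, 477, 477, 588
The 3 values of 305 occupy positions 1–3 → each gets rank 1.
The 2 values of 477 occupy positions 4–5 → each gets rank 4.
I has value 305 MPa → rank 1.

1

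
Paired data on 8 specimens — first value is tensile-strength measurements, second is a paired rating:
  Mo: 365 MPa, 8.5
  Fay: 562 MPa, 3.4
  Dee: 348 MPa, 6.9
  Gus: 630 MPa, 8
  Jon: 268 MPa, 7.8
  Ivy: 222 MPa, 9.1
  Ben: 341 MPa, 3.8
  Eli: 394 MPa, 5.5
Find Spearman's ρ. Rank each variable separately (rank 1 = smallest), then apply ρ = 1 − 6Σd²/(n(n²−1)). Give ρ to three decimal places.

-0.333

Ranks of variable 1: 5, 7, 4, 8, 2, 1, 3, 6
Ranks of variable 2: 7, 1, 4, 6, 5, 8, 2, 3
d = r₁ − r₂: -2, 6, 0, 2, -3, -7, 1, 3
d²: 4, 36, 0, 4, 9, 49, 1, 9; Σd² = 112
ρ = 1 − 6·112/(8·63) = 1 − 672/504 = -0.333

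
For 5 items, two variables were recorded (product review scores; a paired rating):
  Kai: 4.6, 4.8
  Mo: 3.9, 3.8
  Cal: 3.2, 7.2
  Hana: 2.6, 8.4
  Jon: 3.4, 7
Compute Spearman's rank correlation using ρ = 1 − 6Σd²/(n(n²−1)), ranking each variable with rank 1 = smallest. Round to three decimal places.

Ranks of variable 1: 5, 4, 2, 1, 3
Ranks of variable 2: 2, 1, 4, 5, 3
d = r₁ − r₂: 3, 3, -2, -4, 0
d²: 9, 9, 4, 16, 0; Σd² = 38
ρ = 1 − 6·38/(5·24) = 1 − 228/120 = -0.900

-0.900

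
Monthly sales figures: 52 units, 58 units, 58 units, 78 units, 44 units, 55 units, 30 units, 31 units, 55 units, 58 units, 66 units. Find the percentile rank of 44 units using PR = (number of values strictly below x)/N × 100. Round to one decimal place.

N = 11.
Strictly below 44: 2. Equal to 44: 1.
PR = 2/11 × 100 = 18.2

18.2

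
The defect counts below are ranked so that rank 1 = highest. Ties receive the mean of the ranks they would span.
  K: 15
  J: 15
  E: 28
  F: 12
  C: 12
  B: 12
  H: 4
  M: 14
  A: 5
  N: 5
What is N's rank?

Sorted (descending): 28, 15, 15, 14, 12, 12, 12, 5, 5, 4
The 2 values of 15 occupy positions 2–3 → average rank (2+3)/2 = 2.5.
The 3 values of 12 occupy positions 5–7 → average rank 6.
The 2 values of 5 occupy positions 8–9 → average rank (8+9)/2 = 8.5.
N has value 5 → rank 8.5.

8.5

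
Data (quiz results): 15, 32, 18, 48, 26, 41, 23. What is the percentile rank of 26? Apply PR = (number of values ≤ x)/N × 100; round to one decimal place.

N = 7.
Strictly below 26: 3. Equal to 26: 1.
PR = 4/7 × 100 = 57.1

57.1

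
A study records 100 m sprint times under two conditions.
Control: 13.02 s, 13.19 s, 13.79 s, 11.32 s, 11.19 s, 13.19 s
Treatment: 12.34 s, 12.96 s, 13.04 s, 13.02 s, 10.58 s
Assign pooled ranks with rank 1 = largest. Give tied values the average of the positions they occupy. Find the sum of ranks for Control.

30.5

Sorted (descending): 13.79, 13.19, 13.19, 13.04, 13.02, 13.02, 12.96, 12.34, 11.32, 11.19, 10.58
The 2 values of 13.19 occupy positions 2–3 → average rank (2+3)/2 = 2.5.
The 2 values of 13.02 occupy positions 5–6 → average rank (5+6)/2 = 5.5.
Control values → pooled ranks: 13.02→5.5, 13.19→2.5, 13.79→1, 11.32→9, 11.19→10, 13.19→2.5
Rank sum = 5.5 + 2.5 + 1 + 9 + 10 + 2.5 = 30.5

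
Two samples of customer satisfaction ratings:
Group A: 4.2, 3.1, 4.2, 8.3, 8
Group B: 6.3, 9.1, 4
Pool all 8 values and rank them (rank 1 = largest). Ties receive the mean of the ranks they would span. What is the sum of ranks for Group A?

Sorted (descending): 9.1, 8.3, 8, 6.3, 4.2, 4.2, 4, 3.1
The 2 values of 4.2 occupy positions 5–6 → average rank (5+6)/2 = 5.5.
Group A values → pooled ranks: 4.2→5.5, 3.1→8, 4.2→5.5, 8.3→2, 8→3
Rank sum = 5.5 + 8 + 5.5 + 2 + 3 = 24

24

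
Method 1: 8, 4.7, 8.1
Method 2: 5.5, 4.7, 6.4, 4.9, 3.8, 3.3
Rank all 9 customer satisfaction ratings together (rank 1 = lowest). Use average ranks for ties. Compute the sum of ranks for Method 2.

24.5

Sorted (ascending): 3.3, 3.8, 4.7, 4.7, 4.9, 5.5, 6.4, 8, 8.1
The 2 values of 4.7 occupy positions 3–4 → average rank (3+4)/2 = 3.5.
Method 2 values → pooled ranks: 5.5→6, 4.7→3.5, 6.4→7, 4.9→5, 3.8→2, 3.3→1
Rank sum = 6 + 3.5 + 7 + 5 + 2 + 1 = 24.5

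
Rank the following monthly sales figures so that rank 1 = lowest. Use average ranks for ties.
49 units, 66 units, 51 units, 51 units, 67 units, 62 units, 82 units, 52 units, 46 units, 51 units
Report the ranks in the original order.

Sorted (ascending): 46, 49, 51, 51, 51, 52, 62, 66, 67, 82
The 3 values of 51 occupy positions 3–5 → average rank 4.

2, 8, 4, 4, 9, 7, 10, 6, 1, 4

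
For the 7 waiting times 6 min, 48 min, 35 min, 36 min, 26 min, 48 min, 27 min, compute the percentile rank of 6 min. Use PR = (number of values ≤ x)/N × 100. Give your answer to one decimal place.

N = 7.
Strictly below 6: 0. Equal to 6: 1.
PR = 1/7 × 100 = 14.3

14.3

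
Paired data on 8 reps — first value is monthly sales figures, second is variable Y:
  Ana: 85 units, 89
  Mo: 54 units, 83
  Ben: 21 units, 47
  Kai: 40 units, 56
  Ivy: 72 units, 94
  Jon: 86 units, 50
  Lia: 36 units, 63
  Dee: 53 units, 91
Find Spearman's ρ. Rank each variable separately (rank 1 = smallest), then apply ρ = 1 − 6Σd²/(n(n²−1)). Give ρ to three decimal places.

0.357

Ranks of variable 1: 7, 5, 1, 3, 6, 8, 2, 4
Ranks of variable 2: 6, 5, 1, 3, 8, 2, 4, 7
d = r₁ − r₂: 1, 0, 0, 0, -2, 6, -2, -3
d²: 1, 0, 0, 0, 4, 36, 4, 9; Σd² = 54
ρ = 1 − 6·54/(8·63) = 1 − 324/504 = 0.357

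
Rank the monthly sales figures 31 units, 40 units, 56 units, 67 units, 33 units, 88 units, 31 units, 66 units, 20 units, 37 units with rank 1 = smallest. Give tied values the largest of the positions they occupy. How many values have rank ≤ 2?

1

Sorted (ascending): 20, 31, 31, 33, 37, 40, 56, 66, 67, 88
The 2 values of 31 occupy positions 2–3 → each gets rank 3.
Ranks ≤ 2: {1} → 1 value.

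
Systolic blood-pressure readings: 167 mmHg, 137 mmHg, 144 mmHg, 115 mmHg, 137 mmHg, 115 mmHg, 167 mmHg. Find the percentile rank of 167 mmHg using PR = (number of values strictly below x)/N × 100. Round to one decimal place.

N = 7.
Strictly below 167: 5. Equal to 167: 2.
PR = 5/7 × 100 = 71.4

71.4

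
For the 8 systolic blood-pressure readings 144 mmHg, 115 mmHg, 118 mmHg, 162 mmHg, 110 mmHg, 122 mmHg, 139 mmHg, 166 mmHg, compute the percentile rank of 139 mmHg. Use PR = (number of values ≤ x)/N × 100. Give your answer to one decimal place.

62.5

N = 8.
Strictly below 139: 4. Equal to 139: 1.
PR = 5/8 × 100 = 62.5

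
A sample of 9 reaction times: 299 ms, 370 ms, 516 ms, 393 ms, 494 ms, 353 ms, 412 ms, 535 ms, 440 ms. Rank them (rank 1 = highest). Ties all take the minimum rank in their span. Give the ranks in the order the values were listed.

9, 7, 2, 6, 3, 8, 5, 1, 4

Sorted (descending): 535, 516, 494, 440, 412, 393, 370, 353, 299
No ties — each value takes its position as its rank.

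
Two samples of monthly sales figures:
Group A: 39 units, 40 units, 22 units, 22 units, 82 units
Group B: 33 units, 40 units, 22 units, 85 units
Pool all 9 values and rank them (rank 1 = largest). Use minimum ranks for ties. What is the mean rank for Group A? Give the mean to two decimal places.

4.80

Sorted (descending): 85, 82, 40, 40, 39, 33, 22, 22, 22
The 2 values of 40 occupy positions 3–4 → each gets rank 3.
The 3 values of 22 occupy positions 7–9 → each gets rank 7.
Group A values → pooled ranks: 39→5, 40→3, 22→7, 22→7, 82→2
Mean rank = (5 + 3 + 7 + 7 + 2) / 5 = 4.80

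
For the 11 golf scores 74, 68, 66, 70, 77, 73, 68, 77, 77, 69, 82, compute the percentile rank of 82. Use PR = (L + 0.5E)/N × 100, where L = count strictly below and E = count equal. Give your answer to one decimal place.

N = 11.
Strictly below 82: 10. Equal to 82: 1.
PR = (10 + 0.5·1)/11 × 100 = 95.5

95.5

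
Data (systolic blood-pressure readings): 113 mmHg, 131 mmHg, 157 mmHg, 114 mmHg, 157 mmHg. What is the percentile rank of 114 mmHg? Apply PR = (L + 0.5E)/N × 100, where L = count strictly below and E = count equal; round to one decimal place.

N = 5.
Strictly below 114: 1. Equal to 114: 1.
PR = (1 + 0.5·1)/5 × 100 = 30.0

30.0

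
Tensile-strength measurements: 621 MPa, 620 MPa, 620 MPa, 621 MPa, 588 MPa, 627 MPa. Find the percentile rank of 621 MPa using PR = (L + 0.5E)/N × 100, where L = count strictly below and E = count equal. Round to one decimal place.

66.7

N = 6.
Strictly below 621: 3. Equal to 621: 2.
PR = (3 + 0.5·2)/6 × 100 = 66.7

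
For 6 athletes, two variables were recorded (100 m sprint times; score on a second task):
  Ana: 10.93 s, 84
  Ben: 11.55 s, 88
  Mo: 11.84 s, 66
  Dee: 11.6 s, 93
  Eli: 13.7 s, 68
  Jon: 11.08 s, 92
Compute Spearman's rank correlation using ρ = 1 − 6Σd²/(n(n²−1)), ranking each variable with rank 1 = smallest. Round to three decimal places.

-0.429

Ranks of variable 1: 1, 3, 5, 4, 6, 2
Ranks of variable 2: 3, 4, 1, 6, 2, 5
d = r₁ − r₂: -2, -1, 4, -2, 4, -3
d²: 4, 1, 16, 4, 16, 9; Σd² = 50
ρ = 1 − 6·50/(6·35) = 1 − 300/210 = -0.429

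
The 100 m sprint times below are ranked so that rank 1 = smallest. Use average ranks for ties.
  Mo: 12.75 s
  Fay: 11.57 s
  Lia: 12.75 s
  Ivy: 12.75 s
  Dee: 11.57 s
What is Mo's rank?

4

Sorted (ascending): 11.57, 11.57, 12.75, 12.75, 12.75
The 2 values of 11.57 occupy positions 1–2 → average rank (1+2)/2 = 1.5.
The 3 values of 12.75 occupy positions 3–5 → average rank 4.
Mo has value 12.75 s → rank 4.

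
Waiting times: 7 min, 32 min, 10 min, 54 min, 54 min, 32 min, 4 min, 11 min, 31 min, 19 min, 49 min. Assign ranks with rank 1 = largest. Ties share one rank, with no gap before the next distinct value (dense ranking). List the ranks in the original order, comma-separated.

8, 3, 7, 1, 1, 3, 9, 6, 4, 5, 2

Sorted (descending): 54, 54, 49, 32, 32, 31, 19, 11, 10, 7, 4
The 2 values of 54 share dense rank 1.
The 2 values of 32 share dense rank 3.
Remaining distinct values take the next consecutive integers.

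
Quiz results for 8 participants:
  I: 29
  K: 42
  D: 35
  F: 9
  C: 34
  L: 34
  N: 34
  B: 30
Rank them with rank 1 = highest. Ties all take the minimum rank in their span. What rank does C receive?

Sorted (descending): 42, 35, 34, 34, 34, 30, 29, 9
The 3 values of 34 occupy positions 3–5 → each gets rank 3.
C has value 34 → rank 3.

3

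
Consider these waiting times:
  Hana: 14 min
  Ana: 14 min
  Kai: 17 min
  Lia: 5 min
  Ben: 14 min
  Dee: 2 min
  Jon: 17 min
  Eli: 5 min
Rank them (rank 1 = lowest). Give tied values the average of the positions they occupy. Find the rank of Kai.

7.5

Sorted (ascending): 2, 5, 5, 14, 14, 14, 17, 17
The 2 values of 5 occupy positions 2–3 → average rank (2+3)/2 = 2.5.
The 3 values of 14 occupy positions 4–6 → average rank 5.
The 2 values of 17 occupy positions 7–8 → average rank (7+8)/2 = 7.5.
Kai has value 17 min → rank 7.5.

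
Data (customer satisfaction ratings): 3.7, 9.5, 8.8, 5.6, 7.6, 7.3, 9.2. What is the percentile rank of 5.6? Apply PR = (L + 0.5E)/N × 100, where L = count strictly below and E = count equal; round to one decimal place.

21.4

N = 7.
Strictly below 5.6: 1. Equal to 5.6: 1.
PR = (1 + 0.5·1)/7 × 100 = 21.4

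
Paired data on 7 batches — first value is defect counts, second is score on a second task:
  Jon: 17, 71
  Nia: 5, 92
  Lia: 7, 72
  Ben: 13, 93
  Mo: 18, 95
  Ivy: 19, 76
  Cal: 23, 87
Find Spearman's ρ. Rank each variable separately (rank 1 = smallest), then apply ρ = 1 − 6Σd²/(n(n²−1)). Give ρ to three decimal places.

Ranks of variable 1: 4, 1, 2, 3, 5, 6, 7
Ranks of variable 2: 1, 5, 2, 6, 7, 3, 4
d = r₁ − r₂: 3, -4, 0, -3, -2, 3, 3
d²: 9, 16, 0, 9, 4, 9, 9; Σd² = 56
ρ = 1 − 6·56/(7·48) = 1 − 336/336 = 0.000

0.000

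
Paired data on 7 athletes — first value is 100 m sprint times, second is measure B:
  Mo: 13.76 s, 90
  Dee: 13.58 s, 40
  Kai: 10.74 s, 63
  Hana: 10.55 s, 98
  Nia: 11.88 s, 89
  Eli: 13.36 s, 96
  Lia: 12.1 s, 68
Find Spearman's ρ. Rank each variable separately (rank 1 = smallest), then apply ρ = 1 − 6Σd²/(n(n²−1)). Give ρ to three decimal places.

-0.214

Ranks of variable 1: 7, 6, 2, 1, 3, 5, 4
Ranks of variable 2: 5, 1, 2, 7, 4, 6, 3
d = r₁ − r₂: 2, 5, 0, -6, -1, -1, 1
d²: 4, 25, 0, 36, 1, 1, 1; Σd² = 68
ρ = 1 − 6·68/(7·48) = 1 − 408/336 = -0.214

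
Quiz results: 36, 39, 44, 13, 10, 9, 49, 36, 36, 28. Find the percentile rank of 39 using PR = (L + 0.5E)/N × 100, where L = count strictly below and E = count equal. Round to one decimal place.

75.0

N = 10.
Strictly below 39: 7. Equal to 39: 1.
PR = (7 + 0.5·1)/10 × 100 = 75.0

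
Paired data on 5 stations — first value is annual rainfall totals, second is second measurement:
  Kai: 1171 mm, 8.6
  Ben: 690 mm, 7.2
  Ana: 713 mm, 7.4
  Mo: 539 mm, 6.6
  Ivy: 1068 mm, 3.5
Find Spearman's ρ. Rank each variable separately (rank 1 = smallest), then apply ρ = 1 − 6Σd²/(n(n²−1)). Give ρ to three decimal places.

0.400

Ranks of variable 1: 5, 2, 3, 1, 4
Ranks of variable 2: 5, 3, 4, 2, 1
d = r₁ − r₂: 0, -1, -1, -1, 3
d²: 0, 1, 1, 1, 9; Σd² = 12
ρ = 1 − 6·12/(5·24) = 1 − 72/120 = 0.400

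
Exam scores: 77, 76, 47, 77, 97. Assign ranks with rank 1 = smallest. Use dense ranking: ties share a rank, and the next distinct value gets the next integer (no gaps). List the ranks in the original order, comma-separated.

Sorted (ascending): 47, 76, 77, 77, 97
The 2 values of 77 share dense rank 3.
Remaining distinct values take the next consecutive integers.

3, 2, 1, 3, 4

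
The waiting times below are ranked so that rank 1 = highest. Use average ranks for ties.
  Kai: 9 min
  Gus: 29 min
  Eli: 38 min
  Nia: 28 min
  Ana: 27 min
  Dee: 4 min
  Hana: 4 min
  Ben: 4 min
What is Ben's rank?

Sorted (descending): 38, 29, 28, 27, 9, 4, 4, 4
The 3 values of 4 occupy positions 6–8 → average rank 7.
Ben has value 4 min → rank 7.

7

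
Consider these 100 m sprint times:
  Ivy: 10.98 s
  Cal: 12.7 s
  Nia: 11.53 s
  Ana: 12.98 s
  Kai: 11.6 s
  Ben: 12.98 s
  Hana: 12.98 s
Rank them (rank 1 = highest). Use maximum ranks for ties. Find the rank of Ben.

Sorted (descending): 12.98, 12.98, 12.98, 12.7, 11.6, 11.53, 10.98
The 3 values of 12.98 occupy positions 1–3 → each gets rank 3.
Ben has value 12.98 s → rank 3.

3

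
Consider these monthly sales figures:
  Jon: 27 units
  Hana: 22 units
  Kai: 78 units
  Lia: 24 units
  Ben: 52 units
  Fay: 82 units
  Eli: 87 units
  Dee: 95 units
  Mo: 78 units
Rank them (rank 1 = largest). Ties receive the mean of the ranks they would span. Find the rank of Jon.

7

Sorted (descending): 95, 87, 82, 78, 78, 52, 27, 24, 22
The 2 values of 78 occupy positions 4–5 → average rank (4+5)/2 = 4.5.
Jon has value 27 units → rank 7.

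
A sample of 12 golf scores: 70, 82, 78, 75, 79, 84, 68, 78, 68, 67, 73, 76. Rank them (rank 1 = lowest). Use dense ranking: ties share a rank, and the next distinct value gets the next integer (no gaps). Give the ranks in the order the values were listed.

Sorted (ascending): 67, 68, 68, 70, 73, 75, 76, 78, 78, 79, 82, 84
The 2 values of 68 share dense rank 2.
The 2 values of 78 share dense rank 7.
Remaining distinct values take the next consecutive integers.

3, 9, 7, 5, 8, 10, 2, 7, 2, 1, 4, 6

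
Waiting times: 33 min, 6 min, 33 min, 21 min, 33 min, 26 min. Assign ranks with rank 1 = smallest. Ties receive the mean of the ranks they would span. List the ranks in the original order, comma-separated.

Sorted (ascending): 6, 21, 26, 33, 33, 33
The 3 values of 33 occupy positions 4–6 → average rank 5.

5, 1, 5, 2, 5, 3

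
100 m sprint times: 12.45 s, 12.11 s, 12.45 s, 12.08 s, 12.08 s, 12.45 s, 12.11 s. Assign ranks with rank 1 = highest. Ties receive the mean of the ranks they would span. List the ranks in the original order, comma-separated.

Sorted (descending): 12.45, 12.45, 12.45, 12.11, 12.11, 12.08, 12.08
The 3 values of 12.45 occupy positions 1–3 → average rank 2.
The 2 values of 12.11 occupy positions 4–5 → average rank (4+5)/2 = 4.5.
The 2 values of 12.08 occupy positions 6–7 → average rank (6+7)/2 = 6.5.

2, 4.5, 2, 6.5, 6.5, 2, 4.5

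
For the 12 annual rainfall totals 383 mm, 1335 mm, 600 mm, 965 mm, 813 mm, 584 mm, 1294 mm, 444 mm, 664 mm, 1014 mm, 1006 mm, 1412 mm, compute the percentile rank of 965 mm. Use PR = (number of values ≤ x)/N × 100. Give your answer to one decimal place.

N = 12.
Strictly below 965: 6. Equal to 965: 1.
PR = 7/12 × 100 = 58.3

58.3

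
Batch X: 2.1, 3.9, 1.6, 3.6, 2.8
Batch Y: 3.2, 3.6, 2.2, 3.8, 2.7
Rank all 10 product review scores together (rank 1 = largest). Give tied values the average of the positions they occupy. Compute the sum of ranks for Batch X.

29.5

Sorted (descending): 3.9, 3.8, 3.6, 3.6, 3.2, 2.8, 2.7, 2.2, 2.1, 1.6
The 2 values of 3.6 occupy positions 3–4 → average rank (3+4)/2 = 3.5.
Batch X values → pooled ranks: 2.1→9, 3.9→1, 1.6→10, 3.6→3.5, 2.8→6
Rank sum = 9 + 1 + 10 + 3.5 + 6 = 29.5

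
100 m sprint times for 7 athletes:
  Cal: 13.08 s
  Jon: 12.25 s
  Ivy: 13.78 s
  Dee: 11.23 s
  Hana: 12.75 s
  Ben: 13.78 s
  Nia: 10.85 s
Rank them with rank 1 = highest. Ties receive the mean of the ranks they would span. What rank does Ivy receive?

Sorted (descending): 13.78, 13.78, 13.08, 12.75, 12.25, 11.23, 10.85
The 2 values of 13.78 occupy positions 1–2 → average rank (1+2)/2 = 1.5.
Ivy has value 13.78 s → rank 1.5.

1.5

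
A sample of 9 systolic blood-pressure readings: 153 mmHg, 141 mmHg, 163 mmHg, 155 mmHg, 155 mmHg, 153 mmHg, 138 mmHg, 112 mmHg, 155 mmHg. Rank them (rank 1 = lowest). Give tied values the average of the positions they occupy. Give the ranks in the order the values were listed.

Sorted (ascending): 112, 138, 141, 153, 153, 155, 155, 155, 163
The 2 values of 153 occupy positions 4–5 → average rank (4+5)/2 = 4.5.
The 3 values of 155 occupy positions 6–8 → average rank 7.

4.5, 3, 9, 7, 7, 4.5, 2, 1, 7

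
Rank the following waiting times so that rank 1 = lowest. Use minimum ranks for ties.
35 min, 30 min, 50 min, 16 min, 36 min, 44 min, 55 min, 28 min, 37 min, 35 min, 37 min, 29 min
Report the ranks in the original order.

5, 4, 11, 1, 7, 10, 12, 2, 8, 5, 8, 3

Sorted (ascending): 16, 28, 29, 30, 35, 35, 36, 37, 37, 44, 50, 55
The 2 values of 35 occupy positions 5–6 → each gets rank 5.
The 2 values of 37 occupy positions 8–9 → each gets rank 8.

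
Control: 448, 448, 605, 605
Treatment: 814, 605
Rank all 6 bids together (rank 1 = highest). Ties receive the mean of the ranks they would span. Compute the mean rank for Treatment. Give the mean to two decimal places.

2.00

Sorted (descending): 814, 605, 605, 605, 448, 448
The 3 values of 605 occupy positions 2–4 → average rank 3.
The 2 values of 448 occupy positions 5–6 → average rank (5+6)/2 = 5.5.
Treatment values → pooled ranks: 814→1, 605→3
Mean rank = (1 + 3) / 2 = 2.00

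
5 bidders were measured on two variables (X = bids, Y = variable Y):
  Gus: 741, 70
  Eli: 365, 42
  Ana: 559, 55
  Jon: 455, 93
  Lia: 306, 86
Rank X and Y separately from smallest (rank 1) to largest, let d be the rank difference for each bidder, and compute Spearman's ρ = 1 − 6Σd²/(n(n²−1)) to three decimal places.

Ranks of variable 1: 5, 2, 4, 3, 1
Ranks of variable 2: 3, 1, 2, 5, 4
d = r₁ − r₂: 2, 1, 2, -2, -3
d²: 4, 1, 4, 4, 9; Σd² = 22
ρ = 1 − 6·22/(5·24) = 1 − 132/120 = -0.100

-0.100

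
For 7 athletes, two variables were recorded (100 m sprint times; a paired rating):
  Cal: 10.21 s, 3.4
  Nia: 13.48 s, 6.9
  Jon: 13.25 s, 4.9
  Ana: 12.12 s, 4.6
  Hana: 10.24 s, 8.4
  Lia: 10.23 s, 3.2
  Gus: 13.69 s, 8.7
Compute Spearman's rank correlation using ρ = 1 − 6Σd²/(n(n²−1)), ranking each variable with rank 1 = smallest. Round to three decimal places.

0.750

Ranks of variable 1: 1, 6, 5, 4, 3, 2, 7
Ranks of variable 2: 2, 5, 4, 3, 6, 1, 7
d = r₁ − r₂: -1, 1, 1, 1, -3, 1, 0
d²: 1, 1, 1, 1, 9, 1, 0; Σd² = 14
ρ = 1 − 6·14/(7·48) = 1 − 84/336 = 0.750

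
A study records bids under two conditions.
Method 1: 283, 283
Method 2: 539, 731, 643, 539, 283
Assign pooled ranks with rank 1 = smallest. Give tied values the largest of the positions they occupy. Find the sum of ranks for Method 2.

26

Sorted (ascending): 283, 283, 283, 539, 539, 643, 731
The 3 values of 283 occupy positions 1–3 → each gets rank 3.
The 2 values of 539 occupy positions 4–5 → each gets rank 5.
Method 2 values → pooled ranks: 539→5, 731→7, 643→6, 539→5, 283→3
Rank sum = 5 + 7 + 6 + 5 + 3 = 26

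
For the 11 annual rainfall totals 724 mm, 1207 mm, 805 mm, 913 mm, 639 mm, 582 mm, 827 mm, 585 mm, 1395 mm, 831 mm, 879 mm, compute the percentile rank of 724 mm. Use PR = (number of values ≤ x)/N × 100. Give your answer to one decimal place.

N = 11.
Strictly below 724: 3. Equal to 724: 1.
PR = 4/11 × 100 = 36.4

36.4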